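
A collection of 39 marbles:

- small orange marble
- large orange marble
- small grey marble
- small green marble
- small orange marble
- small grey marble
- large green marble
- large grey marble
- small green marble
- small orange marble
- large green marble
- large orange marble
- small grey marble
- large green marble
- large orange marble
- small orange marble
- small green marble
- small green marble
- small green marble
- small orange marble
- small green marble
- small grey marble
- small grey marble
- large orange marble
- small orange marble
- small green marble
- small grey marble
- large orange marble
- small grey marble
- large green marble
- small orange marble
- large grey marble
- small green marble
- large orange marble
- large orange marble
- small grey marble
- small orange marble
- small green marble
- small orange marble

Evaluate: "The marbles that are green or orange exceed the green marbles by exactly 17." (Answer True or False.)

marbles that are green or orange: 29.
green marbles: 13.
The claim requires 29 − 13 (= 16) to equal 17, which does not hold.

False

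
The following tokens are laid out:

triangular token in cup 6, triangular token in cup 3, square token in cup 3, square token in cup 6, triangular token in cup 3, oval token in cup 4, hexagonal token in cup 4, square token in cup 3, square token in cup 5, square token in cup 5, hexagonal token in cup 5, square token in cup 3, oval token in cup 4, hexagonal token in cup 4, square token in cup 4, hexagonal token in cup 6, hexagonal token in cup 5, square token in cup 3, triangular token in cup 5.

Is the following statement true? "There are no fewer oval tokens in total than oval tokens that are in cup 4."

True

oval tokens: 2.
oval tokens in cup 4: 2.
The claim requires 2 ≥ 2, which holds.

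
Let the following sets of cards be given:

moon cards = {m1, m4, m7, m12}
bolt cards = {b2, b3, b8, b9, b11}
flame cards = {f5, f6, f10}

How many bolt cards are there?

5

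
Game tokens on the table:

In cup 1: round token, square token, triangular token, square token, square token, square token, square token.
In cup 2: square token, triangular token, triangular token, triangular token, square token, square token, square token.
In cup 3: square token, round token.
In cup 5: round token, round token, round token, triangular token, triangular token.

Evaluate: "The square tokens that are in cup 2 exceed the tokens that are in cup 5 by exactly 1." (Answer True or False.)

There are 4 square tokens in cup 2.
There are 5 tokens in cup 5.
The claim requires 4 − 5 (= -1) to equal 1, which does not hold.

False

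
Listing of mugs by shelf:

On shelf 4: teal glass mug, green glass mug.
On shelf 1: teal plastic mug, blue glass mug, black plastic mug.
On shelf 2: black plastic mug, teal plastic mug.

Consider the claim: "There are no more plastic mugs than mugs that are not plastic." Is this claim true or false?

plastic mugs: 4.
mugs that are not plastic: 3.
The claim requires 4 ≤ 3, which does not hold.

False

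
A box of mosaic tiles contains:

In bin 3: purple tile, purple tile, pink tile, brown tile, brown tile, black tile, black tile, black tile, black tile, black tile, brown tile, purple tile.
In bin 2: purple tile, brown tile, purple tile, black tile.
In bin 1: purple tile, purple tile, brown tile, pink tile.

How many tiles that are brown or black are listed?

11

black: 6; brown: 5; together 6 + 5 = 11.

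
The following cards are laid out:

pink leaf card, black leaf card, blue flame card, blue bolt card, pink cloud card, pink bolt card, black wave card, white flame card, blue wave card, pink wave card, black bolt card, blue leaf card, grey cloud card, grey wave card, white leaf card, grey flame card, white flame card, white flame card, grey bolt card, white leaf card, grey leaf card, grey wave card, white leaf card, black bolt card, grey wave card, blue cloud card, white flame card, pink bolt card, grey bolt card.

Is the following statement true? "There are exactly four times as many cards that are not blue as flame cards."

There are 24 cards that are not blue.
There are 6 flame cards.
The claim requires 24 = 4 × 6 = 24, which holds.

True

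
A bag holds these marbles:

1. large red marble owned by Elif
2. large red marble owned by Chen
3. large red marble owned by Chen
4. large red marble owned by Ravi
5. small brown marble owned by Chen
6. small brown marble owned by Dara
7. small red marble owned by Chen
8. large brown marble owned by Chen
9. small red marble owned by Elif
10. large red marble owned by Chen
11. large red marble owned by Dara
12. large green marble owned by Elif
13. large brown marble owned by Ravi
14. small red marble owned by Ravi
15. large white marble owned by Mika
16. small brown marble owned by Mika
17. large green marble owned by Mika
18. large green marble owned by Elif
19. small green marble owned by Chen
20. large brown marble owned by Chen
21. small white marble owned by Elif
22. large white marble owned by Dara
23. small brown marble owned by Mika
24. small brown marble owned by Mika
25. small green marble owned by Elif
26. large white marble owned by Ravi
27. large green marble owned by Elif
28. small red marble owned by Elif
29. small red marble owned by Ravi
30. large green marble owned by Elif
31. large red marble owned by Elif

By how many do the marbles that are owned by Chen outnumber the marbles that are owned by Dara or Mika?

0

marbles owned by Chen: 8.
marbles owned by Dara or Mika: 8.
8 − 8 = 0.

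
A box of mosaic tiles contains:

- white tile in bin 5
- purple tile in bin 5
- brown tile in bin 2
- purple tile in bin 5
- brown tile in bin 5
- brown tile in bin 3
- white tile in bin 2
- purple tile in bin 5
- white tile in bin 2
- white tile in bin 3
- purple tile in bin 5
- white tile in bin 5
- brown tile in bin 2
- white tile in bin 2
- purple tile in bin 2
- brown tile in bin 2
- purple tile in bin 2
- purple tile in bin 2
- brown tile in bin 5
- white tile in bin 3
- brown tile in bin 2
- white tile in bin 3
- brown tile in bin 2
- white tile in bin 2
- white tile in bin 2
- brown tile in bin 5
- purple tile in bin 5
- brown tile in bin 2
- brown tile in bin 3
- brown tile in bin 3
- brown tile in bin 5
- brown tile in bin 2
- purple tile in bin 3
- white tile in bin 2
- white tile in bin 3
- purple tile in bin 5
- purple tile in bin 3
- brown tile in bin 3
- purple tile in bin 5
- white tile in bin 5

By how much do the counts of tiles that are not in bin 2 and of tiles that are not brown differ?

tiles that are not in bin 2: 24. tiles that are not brown: 25.
|24 − 25| = 25 − 24 = 1.

1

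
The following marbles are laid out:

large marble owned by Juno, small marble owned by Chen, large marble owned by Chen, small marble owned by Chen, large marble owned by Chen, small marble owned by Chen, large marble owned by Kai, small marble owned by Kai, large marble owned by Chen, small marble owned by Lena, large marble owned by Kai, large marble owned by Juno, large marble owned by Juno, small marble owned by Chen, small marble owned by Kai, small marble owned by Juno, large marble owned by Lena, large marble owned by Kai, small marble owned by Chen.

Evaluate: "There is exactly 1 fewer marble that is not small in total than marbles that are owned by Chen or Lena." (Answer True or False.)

marbles that are not small: 10.
marbles owned by Chen or Lena: 10.
The claim requires 10 − 10 (= 0) to equal 1, which does not hold.

False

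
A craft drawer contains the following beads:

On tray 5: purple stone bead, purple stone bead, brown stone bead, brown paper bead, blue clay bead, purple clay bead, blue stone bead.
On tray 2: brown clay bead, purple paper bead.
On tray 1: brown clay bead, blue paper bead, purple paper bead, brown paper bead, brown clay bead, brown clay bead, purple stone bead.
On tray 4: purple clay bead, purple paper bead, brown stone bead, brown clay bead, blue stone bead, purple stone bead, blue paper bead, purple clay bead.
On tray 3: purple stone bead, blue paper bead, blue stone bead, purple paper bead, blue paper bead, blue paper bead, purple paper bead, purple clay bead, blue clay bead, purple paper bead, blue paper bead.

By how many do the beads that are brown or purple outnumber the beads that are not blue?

0

beads that are brown or purple: 24.
beads that are not blue: 24.
24 − 24 = 0.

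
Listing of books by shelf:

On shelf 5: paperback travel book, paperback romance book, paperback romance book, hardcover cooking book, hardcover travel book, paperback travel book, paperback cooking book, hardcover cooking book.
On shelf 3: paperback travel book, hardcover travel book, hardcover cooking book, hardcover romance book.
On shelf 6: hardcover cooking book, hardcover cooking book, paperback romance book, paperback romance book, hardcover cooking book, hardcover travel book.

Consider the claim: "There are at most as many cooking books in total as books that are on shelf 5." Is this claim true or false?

True

cooking books: 7.
books on shelf 5: 8.
The claim requires 7 ≤ 8, which holds.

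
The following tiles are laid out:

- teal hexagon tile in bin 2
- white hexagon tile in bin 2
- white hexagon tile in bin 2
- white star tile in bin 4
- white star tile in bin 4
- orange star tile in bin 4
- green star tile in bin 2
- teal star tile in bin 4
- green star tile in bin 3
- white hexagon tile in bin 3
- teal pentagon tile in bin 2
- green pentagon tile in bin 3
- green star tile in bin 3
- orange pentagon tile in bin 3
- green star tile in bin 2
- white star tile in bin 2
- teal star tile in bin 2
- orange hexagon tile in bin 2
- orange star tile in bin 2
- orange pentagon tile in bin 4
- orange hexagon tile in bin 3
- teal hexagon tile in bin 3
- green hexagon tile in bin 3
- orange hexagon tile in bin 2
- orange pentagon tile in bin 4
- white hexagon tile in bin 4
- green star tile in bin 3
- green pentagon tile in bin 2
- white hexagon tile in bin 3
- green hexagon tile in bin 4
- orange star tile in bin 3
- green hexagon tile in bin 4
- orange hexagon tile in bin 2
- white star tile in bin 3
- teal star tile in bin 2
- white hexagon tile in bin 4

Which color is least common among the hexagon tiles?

teal

Counts by color (restricted to hexagon tiles): white 6, orange 4, green 3, teal 2.
The minimum is 2, held uniquely by teal.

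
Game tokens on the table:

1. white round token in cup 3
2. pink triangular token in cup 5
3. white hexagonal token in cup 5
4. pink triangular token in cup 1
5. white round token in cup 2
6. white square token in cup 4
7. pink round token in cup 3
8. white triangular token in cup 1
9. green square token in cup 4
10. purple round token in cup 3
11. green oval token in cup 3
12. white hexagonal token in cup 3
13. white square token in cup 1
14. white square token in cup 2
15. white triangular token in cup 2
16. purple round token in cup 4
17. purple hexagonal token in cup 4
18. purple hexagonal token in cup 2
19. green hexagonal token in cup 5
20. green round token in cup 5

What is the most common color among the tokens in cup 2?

white

Counts by color (restricted to tokens in cup 2): white 3, purple 1.
The maximum is 3, held uniquely by white.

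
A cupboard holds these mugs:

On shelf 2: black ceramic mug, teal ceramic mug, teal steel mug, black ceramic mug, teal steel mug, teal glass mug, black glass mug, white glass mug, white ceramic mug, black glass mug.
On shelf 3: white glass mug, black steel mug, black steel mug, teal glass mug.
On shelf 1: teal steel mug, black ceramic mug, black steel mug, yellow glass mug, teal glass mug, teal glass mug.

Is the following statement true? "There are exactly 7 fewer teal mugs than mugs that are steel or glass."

True

|teal mugs| = 8.
|mugs that are steel or glass| = 15.
The claim requires 15 − 8 (= 7) to equal 7, which holds.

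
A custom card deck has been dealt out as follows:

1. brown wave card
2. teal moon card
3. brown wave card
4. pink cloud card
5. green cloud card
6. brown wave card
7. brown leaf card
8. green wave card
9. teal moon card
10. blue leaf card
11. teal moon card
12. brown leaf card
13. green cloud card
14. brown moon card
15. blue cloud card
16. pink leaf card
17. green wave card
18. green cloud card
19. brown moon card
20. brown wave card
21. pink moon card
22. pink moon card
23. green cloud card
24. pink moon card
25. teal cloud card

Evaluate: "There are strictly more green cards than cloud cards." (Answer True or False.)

There are 6 green cards.
There are 7 cloud cards.
The claim requires 6 > 7, which does not hold.

False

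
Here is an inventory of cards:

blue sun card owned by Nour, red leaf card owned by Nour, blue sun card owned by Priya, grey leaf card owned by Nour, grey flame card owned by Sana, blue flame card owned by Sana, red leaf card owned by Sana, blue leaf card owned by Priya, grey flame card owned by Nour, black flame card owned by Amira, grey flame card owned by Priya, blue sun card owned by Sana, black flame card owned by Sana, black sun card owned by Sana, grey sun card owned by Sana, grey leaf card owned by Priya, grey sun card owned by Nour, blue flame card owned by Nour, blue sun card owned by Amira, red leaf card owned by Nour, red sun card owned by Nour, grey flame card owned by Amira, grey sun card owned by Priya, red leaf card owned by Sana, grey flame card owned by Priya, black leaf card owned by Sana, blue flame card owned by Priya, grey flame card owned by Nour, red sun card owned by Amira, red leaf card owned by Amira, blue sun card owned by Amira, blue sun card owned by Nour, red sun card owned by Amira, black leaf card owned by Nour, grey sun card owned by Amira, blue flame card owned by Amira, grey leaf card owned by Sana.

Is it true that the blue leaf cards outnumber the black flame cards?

False

|blue leaf cards| = 1.
|black flame cards| = 2.
The claim requires 1 > 2, which does not hold.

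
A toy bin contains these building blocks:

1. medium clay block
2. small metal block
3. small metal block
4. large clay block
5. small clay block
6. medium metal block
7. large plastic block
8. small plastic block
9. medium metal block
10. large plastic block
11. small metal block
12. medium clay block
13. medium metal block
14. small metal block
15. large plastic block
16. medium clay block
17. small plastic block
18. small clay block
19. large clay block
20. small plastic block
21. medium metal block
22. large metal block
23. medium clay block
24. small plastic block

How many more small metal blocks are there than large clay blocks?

2

small metal blocks: 4.
large clay blocks: 2.
4 − 2 = 2.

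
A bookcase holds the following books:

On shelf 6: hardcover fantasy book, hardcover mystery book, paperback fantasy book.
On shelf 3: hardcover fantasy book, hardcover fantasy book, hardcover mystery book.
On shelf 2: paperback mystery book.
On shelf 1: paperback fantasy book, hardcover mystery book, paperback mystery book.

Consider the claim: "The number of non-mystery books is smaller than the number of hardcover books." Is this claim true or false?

There are 5 non-mystery books.
There are 6 hardcover books.
The claim requires 5 < 6, which holds.

True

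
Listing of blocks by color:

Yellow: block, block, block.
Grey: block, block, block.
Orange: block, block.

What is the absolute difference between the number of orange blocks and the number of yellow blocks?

1

orange blocks: 2. yellow blocks: 3.
|2 − 3| = 3 − 2 = 1.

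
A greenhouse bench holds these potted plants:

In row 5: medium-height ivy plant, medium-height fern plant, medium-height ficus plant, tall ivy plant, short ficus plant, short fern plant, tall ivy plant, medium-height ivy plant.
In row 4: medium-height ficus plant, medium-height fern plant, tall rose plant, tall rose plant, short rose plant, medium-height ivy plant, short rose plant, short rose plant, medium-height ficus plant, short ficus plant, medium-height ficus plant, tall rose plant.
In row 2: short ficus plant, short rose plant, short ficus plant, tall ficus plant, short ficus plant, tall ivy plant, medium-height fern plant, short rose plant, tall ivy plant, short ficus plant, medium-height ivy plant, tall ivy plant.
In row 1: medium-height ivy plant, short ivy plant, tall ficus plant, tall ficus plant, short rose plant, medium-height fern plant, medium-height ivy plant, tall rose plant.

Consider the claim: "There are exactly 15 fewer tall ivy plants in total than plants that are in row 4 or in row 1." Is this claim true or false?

tall ivy plants: 5.
plants in row 4 or in row 1: 20.
The claim requires 20 − 5 (= 15) to equal 15, which holds.

True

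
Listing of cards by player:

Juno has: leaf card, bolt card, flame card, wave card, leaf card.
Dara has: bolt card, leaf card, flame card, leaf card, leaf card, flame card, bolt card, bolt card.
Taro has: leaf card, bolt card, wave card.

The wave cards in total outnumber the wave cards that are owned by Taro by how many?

1

wave cards: 2.
wave cards owned by Taro: 1.
2 − 1 = 1.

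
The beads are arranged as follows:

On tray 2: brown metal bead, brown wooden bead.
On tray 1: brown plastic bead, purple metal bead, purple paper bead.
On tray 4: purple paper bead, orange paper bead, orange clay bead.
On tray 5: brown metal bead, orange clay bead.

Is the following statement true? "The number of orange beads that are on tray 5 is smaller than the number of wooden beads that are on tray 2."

|orange beads on tray 5| = 1.
|wooden beads on tray 2| = 1.
The claim requires 1 < 1, which does not hold.

False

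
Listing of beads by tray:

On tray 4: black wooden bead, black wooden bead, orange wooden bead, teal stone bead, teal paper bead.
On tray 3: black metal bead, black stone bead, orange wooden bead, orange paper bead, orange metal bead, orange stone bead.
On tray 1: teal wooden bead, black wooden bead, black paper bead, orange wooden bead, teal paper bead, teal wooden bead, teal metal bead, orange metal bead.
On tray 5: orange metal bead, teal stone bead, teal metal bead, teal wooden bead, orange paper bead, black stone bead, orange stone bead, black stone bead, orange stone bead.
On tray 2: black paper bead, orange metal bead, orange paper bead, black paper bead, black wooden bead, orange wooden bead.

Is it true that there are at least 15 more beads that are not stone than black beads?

True

beads that are not stone: 26.
black beads: 11.
The claim requires 26 − 11 = 15 ≥ 15, which holds.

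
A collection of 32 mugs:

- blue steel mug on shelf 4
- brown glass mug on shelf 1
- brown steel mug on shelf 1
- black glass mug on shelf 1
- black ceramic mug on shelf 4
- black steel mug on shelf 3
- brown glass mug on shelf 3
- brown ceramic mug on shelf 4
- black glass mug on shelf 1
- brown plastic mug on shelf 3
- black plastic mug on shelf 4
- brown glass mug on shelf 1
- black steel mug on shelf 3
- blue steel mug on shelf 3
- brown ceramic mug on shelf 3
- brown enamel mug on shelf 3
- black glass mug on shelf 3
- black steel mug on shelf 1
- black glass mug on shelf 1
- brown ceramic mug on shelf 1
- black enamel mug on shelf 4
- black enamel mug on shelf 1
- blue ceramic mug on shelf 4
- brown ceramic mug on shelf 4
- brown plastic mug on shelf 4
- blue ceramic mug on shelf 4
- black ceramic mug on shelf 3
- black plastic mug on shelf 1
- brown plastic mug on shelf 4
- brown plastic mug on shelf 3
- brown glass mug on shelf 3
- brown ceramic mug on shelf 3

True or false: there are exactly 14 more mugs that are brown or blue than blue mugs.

There are 19 mugs that are brown or blue.
There are 4 blue mugs.
The claim requires 19 − 4 (= 15) to equal 14, which does not hold.

False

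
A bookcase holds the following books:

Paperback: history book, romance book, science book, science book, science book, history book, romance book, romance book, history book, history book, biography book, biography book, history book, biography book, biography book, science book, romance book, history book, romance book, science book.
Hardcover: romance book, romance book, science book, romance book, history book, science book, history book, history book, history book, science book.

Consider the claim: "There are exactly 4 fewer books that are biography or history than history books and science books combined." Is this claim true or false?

True

|books that are biography or history| = 14.
history books: 10; science books: 8; combined: 10 + 8 = 18.
The claim requires 18 − 14 (= 4) to equal 4, which holds.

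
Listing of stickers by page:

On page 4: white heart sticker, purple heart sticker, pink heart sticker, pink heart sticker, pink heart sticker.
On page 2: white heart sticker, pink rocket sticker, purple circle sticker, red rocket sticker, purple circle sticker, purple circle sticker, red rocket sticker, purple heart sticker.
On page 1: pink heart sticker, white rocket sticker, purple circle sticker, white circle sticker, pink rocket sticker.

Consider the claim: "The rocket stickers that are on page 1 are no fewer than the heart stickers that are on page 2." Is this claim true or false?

True

There are 2 rocket stickers on page 1.
There are 2 heart stickers on page 2.
The claim requires 2 ≥ 2, which holds.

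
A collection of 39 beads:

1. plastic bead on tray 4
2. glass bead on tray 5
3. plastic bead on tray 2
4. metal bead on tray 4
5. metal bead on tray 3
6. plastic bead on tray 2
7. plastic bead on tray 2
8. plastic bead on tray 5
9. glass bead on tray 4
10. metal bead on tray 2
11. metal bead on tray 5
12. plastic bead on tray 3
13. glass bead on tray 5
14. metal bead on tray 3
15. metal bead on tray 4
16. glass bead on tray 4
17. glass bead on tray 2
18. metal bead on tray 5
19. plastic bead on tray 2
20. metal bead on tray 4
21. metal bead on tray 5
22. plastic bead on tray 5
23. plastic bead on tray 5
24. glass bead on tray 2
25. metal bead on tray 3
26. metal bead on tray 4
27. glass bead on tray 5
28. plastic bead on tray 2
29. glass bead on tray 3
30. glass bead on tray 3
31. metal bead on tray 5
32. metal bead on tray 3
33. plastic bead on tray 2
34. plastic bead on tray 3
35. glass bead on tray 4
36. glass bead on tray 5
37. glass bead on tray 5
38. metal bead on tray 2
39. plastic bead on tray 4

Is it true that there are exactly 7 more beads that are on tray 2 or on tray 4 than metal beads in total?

False

|beads on tray 2 or on tray 4| = 19.
|metal beads| = 14.
The claim requires 19 − 14 (= 5) to equal 7, which does not hold.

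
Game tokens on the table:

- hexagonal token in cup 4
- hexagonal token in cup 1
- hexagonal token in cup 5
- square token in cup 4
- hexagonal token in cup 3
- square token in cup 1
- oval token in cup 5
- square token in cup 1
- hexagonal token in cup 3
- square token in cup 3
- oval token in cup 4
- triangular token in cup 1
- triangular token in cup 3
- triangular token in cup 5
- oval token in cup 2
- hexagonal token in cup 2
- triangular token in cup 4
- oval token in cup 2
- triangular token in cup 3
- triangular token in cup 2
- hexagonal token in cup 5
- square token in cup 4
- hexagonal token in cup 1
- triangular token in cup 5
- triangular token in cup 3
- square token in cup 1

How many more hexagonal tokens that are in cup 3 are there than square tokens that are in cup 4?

hexagonal tokens in cup 3: 2.
square tokens in cup 4: 2.
2 − 2 = 0.

0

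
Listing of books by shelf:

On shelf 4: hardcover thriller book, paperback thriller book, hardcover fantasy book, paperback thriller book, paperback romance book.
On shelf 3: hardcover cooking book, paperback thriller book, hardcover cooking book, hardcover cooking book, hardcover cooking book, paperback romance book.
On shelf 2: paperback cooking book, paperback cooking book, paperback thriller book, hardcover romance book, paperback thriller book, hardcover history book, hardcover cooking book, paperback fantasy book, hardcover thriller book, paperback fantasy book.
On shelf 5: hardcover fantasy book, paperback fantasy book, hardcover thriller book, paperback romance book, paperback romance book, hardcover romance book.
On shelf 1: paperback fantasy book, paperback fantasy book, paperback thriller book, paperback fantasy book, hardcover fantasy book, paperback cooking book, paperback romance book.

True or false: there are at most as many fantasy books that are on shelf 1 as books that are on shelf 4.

There are 4 fantasy books on shelf 1.
There are 5 books on shelf 4.
The claim requires 4 ≤ 5, which holds.

True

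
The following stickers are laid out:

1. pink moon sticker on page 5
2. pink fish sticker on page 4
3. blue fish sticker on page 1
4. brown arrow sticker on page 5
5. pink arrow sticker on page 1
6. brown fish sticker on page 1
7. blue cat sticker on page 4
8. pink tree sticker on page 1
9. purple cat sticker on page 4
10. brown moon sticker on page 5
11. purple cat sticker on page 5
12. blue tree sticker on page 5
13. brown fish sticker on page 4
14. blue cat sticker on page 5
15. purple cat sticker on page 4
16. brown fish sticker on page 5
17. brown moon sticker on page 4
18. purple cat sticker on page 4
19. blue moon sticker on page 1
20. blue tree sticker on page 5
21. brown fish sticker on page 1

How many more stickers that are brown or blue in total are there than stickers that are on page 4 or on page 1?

stickers that are brown or blue: 13.
stickers on page 4 or on page 1: 13.
13 − 13 = 0.

0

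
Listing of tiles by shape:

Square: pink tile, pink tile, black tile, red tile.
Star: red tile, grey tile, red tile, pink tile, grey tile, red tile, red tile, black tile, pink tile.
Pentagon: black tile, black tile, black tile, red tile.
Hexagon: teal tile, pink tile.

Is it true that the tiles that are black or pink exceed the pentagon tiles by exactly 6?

tiles that are black or pink: 10.
pentagon tiles: 4.
The claim requires 10 − 4 (= 6) to equal 6, which holds.

True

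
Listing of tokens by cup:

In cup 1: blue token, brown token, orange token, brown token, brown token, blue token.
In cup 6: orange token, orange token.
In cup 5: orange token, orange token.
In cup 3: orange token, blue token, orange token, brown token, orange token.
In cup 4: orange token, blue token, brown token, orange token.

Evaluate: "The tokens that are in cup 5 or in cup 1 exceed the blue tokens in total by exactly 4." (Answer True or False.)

True

There are 8 tokens in cup 5 or in cup 1.
There are 4 blue tokens.
The claim requires 8 − 4 (= 4) to equal 4, which holds.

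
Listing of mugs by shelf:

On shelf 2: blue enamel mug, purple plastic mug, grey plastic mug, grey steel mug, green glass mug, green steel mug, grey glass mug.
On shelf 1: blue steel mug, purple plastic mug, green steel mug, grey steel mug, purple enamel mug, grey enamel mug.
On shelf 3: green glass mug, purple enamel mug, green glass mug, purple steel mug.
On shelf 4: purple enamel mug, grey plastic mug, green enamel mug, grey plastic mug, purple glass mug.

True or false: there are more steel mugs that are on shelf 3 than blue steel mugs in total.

False

There is 1 steel mug on shelf 3.
There is 1 blue steel mug.
The claim requires 1 > 1, which does not hold.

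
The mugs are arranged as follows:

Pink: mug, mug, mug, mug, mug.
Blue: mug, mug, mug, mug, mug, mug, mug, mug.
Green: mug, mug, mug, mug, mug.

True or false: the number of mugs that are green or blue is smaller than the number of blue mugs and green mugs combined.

There are 13 mugs that are green or blue.
blue mugs: 8; green mugs: 5; combined: 8 + 5 = 13.
The claim requires 13 < 13, which does not hold.

False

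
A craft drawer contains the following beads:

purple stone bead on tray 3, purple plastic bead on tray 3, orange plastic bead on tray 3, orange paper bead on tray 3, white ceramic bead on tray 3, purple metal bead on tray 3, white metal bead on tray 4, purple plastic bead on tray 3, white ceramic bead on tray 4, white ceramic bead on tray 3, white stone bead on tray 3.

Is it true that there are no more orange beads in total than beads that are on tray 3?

True

There are 2 orange beads.
There are 9 beads on tray 3.
The claim requires 2 ≤ 9, which holds.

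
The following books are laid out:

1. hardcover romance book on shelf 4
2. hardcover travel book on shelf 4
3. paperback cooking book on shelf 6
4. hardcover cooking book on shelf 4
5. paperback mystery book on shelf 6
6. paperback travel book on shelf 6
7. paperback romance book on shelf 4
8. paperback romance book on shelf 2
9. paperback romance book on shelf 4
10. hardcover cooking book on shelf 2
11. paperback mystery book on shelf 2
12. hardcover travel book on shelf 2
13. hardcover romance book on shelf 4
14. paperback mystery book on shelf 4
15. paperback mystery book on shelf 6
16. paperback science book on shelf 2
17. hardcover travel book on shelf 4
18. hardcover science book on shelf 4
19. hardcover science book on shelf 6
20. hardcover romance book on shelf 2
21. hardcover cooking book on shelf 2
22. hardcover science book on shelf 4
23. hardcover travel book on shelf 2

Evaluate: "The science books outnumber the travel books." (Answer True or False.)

|science books| = 4.
|travel books| = 5.
The claim requires 4 > 5, which does not hold.

False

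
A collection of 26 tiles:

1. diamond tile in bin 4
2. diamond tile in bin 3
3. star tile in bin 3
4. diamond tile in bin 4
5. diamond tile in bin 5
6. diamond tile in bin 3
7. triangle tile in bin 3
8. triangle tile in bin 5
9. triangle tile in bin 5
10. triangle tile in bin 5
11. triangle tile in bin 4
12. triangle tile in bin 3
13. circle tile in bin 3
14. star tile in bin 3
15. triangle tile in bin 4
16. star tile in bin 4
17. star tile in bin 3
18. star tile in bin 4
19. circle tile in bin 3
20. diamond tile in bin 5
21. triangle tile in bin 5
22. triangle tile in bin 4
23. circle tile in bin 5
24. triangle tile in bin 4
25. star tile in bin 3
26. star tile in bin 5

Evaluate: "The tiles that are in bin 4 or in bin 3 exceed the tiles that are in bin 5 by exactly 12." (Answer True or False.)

|tiles in bin 4 or in bin 3| = 18.
|tiles in bin 5| = 8.
The claim requires 18 − 8 (= 10) to equal 12, which does not hold.

False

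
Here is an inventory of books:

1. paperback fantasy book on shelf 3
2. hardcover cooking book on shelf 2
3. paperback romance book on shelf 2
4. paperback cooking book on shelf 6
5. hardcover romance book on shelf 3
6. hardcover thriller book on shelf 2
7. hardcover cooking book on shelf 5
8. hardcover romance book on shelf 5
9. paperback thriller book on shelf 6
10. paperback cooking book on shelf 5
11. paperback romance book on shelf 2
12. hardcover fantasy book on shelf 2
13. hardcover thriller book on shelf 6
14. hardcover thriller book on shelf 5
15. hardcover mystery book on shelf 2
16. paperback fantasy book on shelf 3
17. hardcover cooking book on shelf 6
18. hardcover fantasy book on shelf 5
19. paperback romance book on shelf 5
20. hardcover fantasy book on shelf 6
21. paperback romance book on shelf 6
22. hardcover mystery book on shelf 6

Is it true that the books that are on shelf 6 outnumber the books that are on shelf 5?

True

|books on shelf 6| = 7.
|books on shelf 5| = 6.
The claim requires 7 > 6, which holds.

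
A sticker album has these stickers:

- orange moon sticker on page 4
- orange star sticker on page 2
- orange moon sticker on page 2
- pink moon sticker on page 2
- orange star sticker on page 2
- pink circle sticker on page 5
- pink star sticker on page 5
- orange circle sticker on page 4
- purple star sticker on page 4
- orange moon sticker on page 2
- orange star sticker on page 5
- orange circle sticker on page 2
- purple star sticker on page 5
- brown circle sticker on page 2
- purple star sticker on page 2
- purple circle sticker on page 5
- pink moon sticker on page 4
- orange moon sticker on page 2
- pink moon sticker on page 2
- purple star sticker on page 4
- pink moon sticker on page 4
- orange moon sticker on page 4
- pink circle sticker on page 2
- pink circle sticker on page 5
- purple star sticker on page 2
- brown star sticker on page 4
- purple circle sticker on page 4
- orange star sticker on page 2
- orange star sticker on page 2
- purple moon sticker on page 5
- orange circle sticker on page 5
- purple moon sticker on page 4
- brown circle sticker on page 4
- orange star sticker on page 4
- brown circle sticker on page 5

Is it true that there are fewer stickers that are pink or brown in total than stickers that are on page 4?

False

stickers that are pink or brown: 12.
stickers on page 4: 12.
The claim requires 12 < 12, which does not hold.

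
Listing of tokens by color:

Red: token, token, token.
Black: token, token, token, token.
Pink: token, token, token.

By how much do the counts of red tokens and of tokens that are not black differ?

3

red tokens: 3. tokens that are not black: 6.
|3 − 6| = 6 − 3 = 3.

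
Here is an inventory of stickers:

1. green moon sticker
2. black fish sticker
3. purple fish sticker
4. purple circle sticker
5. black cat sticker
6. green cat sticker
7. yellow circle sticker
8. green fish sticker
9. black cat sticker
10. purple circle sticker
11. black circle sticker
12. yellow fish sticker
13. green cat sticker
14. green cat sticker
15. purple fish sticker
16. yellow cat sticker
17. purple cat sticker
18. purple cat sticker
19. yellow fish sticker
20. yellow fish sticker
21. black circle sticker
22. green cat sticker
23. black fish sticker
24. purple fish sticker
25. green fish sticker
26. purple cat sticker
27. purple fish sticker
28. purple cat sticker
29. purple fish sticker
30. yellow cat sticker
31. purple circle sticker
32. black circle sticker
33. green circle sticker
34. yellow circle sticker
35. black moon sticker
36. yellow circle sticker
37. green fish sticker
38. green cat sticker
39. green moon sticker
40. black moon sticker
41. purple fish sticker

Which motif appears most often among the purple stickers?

Counts by motif (restricted to purple stickers): fish 6, cat 4, circle 3.
The maximum is 6, held uniquely by fish.

fish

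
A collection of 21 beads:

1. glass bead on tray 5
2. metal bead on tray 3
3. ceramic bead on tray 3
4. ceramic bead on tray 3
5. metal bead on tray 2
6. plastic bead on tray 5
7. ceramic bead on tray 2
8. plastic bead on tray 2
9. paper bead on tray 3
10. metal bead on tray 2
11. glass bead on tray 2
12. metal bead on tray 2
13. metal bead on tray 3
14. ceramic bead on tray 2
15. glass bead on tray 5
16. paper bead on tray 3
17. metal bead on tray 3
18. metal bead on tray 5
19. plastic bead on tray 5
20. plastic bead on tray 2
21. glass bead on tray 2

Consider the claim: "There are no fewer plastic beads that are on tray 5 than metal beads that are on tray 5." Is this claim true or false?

True

plastic beads on tray 5: 2.
metal beads on tray 5: 1.
The claim requires 2 ≥ 1, which holds.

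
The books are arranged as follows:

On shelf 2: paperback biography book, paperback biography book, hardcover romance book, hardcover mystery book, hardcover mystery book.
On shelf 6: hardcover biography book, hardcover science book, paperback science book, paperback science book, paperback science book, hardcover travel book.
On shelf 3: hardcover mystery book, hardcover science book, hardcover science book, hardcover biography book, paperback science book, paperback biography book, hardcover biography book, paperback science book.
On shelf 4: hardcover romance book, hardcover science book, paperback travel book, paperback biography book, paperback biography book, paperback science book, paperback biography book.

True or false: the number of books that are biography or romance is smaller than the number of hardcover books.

True

|books that are biography or romance| = 11.
|hardcover books| = 13.
The claim requires 11 < 13, which holds.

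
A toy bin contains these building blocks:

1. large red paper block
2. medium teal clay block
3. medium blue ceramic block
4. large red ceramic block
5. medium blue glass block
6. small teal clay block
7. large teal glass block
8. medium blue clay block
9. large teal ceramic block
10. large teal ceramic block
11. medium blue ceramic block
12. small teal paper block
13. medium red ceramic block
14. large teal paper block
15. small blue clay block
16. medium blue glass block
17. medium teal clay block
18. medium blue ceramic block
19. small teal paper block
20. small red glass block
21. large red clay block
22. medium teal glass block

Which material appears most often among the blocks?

ceramic

Counts by material: ceramic 7, clay 6, glass 5, paper 4.
The maximum is 7, held uniquely by ceramic.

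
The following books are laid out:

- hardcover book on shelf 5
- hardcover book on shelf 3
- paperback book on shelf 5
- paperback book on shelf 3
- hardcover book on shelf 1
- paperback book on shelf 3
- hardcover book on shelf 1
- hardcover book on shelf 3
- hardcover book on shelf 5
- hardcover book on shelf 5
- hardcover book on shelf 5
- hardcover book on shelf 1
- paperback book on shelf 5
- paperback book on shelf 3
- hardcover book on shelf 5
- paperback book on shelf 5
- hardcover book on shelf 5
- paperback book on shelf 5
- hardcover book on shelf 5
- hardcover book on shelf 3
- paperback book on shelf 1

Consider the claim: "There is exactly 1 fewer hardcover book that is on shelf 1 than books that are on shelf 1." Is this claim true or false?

hardcover books on shelf 1: 3.
books on shelf 1: 4.
The claim requires 4 − 3 (= 1) to equal 1, which holds.

True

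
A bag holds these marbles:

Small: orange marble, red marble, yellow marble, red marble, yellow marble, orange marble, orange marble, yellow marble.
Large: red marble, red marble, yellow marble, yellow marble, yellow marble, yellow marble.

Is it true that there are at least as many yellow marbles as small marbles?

False

yellow marbles: 7.
small marbles: 8.
The claim requires 7 ≥ 8, which does not hold.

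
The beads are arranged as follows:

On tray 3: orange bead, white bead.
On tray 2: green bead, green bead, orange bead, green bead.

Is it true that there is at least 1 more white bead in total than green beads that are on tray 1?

True

There is 1 white bead.
There are 0 green beads on tray 1.
The claim requires 1 − 0 = 1 ≥ 1, which holds.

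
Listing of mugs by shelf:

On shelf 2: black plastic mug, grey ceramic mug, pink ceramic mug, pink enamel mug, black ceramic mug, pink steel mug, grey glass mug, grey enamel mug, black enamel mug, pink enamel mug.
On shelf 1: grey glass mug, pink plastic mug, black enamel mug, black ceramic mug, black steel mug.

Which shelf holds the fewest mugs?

Counts by shelf: shelf 2→10, shelf 1→5.
The minimum is 5, held uniquely by shelf 1.

shelf 1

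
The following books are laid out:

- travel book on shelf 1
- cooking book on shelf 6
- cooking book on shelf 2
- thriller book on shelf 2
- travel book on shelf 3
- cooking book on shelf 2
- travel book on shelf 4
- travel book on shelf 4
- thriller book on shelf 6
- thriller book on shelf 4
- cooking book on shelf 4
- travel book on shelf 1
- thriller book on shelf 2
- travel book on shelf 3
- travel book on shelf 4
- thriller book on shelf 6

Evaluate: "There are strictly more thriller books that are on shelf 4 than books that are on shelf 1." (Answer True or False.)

|thriller books on shelf 4| = 1.
|books on shelf 1| = 2.
The claim requires 1 > 2, which does not hold.

False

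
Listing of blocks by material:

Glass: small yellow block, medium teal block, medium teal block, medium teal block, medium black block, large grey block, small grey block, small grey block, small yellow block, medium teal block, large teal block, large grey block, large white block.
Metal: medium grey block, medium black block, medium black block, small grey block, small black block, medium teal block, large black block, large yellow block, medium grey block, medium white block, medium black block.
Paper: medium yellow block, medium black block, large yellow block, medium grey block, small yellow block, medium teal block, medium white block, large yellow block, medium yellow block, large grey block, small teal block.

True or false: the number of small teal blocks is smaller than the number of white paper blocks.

There is 1 small teal block.
There is 1 white paper block.
The claim requires 1 < 1, which does not hold.

False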